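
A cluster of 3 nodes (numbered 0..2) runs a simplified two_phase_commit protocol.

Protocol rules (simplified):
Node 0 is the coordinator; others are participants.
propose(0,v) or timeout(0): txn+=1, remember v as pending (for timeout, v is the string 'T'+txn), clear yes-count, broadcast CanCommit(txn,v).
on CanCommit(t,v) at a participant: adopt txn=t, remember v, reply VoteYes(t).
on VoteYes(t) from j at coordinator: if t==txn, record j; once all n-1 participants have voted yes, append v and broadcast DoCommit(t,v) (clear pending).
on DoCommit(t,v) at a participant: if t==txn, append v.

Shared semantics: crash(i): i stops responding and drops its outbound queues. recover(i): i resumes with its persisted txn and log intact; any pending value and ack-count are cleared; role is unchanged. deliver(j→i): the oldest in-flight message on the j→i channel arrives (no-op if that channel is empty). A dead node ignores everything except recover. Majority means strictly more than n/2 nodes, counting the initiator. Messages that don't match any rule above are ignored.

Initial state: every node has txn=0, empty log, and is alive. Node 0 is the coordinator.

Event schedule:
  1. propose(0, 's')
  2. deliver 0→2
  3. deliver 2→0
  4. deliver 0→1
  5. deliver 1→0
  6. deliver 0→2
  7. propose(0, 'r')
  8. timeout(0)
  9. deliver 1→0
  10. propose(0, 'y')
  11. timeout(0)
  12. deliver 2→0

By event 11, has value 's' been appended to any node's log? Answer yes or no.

yes

step 1 propose(0,'s'): 0={coor,t=1,log=-}
step 2 deliver 0→2: 2={part,t=1,log=-}
step 3 deliver 2→0: —
step 4 deliver 0→1: 1={part,t=1,log=-}
step 5 deliver 1→0: 0={coor,t=1,log=s}
step 6 deliver 0→2: 2={part,t=1,log=s}
step 7 propose(0,'r'): 0={coor,t=2,log=s}
step 8 timeout(0): 0={coor,t=3,log=s}
step 9 deliver 1→0: —
step 10 propose(0,'y'): 0={coor,t=4,log=s}
step 11 timeout(0): 0={coor,t=5,log=s}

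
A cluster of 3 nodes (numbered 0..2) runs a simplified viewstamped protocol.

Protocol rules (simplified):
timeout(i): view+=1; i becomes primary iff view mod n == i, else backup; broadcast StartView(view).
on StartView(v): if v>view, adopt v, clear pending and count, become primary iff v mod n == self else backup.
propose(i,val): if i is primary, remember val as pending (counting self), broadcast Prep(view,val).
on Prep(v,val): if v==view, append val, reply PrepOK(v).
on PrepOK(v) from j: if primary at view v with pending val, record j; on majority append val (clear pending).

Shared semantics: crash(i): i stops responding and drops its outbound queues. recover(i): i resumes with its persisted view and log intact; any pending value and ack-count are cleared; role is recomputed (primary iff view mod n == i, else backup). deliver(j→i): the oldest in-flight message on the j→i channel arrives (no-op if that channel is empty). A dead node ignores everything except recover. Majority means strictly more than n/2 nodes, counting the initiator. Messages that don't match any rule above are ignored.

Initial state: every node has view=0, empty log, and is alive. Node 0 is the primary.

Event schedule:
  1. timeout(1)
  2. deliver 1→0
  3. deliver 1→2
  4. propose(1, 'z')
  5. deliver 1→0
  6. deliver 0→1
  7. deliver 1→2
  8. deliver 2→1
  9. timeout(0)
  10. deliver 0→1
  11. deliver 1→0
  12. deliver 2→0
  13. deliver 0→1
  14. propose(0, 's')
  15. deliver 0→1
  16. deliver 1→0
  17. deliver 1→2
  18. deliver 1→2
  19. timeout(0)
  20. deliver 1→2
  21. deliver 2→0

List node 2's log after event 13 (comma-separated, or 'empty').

z

after 1 — timeout(1): n1:prim/v1/[-]
after 2 — deliver 1→0: n0:back/v1/[-]
after 3 — deliver 1→2: n2:back/v1/[-]
after 4 — propose(1,'z'): ·
after 5 — deliver 1→0: n0:back/v1/[z]
after 6 — deliver 0→1: n1:prim/v1/[z]
after 7 — deliver 1→2: n2:back/v1/[z]
after 8 — deliver 2→1: ·
after 9 — timeout(0): n0:back/v2/[z]
after 10 — deliver 0→1: n1:back/v2/[z]
after 11 — deliver 1→0: ·
after 12 — deliver 2→0: ·
after 13 — deliver 0→1: ·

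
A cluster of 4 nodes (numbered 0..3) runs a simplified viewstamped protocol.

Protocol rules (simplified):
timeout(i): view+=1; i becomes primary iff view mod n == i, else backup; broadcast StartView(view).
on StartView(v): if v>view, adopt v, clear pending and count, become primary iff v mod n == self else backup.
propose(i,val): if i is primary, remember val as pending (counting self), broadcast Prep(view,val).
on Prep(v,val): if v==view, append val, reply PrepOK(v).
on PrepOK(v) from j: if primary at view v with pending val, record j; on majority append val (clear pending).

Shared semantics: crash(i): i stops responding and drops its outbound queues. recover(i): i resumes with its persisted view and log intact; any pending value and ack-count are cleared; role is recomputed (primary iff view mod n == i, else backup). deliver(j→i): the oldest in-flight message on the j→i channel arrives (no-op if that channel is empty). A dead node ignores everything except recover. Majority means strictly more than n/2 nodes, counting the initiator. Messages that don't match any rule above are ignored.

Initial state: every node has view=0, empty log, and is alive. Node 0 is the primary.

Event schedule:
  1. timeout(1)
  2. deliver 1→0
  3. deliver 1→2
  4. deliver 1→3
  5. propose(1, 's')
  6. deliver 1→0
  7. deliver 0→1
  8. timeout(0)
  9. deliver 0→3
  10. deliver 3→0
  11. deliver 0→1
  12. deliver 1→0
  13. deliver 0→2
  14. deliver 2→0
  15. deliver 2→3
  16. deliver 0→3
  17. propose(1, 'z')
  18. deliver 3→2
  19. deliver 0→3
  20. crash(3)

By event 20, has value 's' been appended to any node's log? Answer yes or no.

yes

e1 timeout(1): 1[prim,v=1,-]
e2 deliver 1→0: 0[back,v=1,-]
e3 deliver 1→2: 2[back,v=1,-]
e4 deliver 1→3: 3[back,v=1,-]
e5 propose(1,'s'): ·
e6 deliver 1→0: 0[back,v=1,s]
e7 deliver 0→1: ·
e8 timeout(0): 0[back,v=2,s]
e9 deliver 0→3: 3[back,v=2,-]
e10 deliver 3→0: ·
e11 deliver 0→1: 1[back,v=2,-]
e12 deliver 1→0: ·
e13 deliver 0→2: 2[prim,v=2,-]
e14 deliver 2→0: ·
e15 deliver 2→3: ·
e16 deliver 0→3: ·
e17 propose(1,'z'): ·
e18 deliver 3→2: ·
e19 deliver 0→3: ·
e20 crash(3): 3[✗back,v=2,-]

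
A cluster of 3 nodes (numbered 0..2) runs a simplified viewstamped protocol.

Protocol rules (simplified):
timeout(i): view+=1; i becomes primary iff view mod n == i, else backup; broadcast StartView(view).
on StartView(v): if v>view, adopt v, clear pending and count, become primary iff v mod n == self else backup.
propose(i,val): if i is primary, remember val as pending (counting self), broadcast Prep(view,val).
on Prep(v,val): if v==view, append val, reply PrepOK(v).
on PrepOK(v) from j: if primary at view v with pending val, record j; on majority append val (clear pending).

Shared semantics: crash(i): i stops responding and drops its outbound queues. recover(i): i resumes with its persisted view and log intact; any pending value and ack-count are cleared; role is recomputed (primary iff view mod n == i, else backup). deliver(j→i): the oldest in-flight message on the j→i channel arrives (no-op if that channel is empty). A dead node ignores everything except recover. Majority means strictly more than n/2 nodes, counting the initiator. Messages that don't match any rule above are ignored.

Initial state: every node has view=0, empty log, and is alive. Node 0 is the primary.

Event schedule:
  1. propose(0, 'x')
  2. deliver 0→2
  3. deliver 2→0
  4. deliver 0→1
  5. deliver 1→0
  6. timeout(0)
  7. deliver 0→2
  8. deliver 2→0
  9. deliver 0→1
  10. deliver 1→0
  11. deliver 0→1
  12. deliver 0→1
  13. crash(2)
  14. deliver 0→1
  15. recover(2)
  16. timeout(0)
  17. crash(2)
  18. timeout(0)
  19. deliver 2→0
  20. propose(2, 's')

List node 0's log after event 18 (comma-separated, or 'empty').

x

e1 propose(0,'x'): ·
e2 deliver 0→2: 2[back,v=0,x]
e3 deliver 2→0: 0[prim,v=0,x]
e4 deliver 0→1: 1[back,v=0,x]
e5 deliver 1→0: ·
e6 timeout(0): 0[back,v=1,x]
e7 deliver 0→2: 2[back,v=1,x]
e8 deliver 2→0: ·
e9 deliver 0→1: 1[prim,v=1,x]
e10 deliver 1→0: ·
e11 deliver 0→1: ·
e12 deliver 0→1: ·
e13 crash(2): 2[✗back,v=1,x]
e14 deliver 0→1: ·
e15 recover(2): 2[back,v=1,x]
e16 timeout(0): 0[back,v=2,x]
e17 crash(2): 2[✗back,v=1,x]
e18 timeout(0): 0[prim,v=3,x]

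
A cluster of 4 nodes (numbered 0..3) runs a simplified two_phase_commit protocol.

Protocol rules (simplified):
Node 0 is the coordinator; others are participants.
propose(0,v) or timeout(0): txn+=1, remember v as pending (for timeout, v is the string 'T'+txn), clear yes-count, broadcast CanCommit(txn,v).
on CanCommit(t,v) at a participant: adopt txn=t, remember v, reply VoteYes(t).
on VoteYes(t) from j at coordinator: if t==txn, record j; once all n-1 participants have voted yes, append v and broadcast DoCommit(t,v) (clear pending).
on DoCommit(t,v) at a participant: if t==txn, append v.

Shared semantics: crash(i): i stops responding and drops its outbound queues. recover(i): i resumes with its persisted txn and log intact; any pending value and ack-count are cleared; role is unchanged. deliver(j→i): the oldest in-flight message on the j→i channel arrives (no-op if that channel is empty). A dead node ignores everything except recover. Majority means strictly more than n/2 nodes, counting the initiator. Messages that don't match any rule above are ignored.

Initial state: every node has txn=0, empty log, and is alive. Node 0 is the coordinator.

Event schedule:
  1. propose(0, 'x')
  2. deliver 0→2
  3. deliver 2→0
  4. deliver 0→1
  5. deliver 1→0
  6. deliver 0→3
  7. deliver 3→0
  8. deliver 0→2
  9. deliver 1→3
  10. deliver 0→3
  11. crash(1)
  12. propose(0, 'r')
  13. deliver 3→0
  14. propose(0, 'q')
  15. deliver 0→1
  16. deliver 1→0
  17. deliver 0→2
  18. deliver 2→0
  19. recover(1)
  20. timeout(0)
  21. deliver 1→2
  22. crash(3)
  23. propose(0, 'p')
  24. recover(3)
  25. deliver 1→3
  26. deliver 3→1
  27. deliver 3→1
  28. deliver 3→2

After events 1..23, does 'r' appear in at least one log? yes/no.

[1] propose(0,'x') → N0(coor t1 [-])
[2] deliver 0→2 → N2(part t1 [-])
[3] deliver 2→0 → ∅
[4] deliver 0→1 → N1(part t1 [-])
[5] deliver 1→0 → ∅
[6] deliver 0→3 → N3(part t1 [-])
[7] deliver 3→0 → N0(coor t1 [x])
[8] deliver 0→2 → N2(part t1 [x])
[9] deliver 1→3 → ∅
[10] deliver 0→3 → N3(part t1 [x])
[11] crash(1) → N1(✗part t1 [-])
[12] propose(0,'r') → N0(coor t2 [x])
[13] deliver 3→0 → ∅
[14] propose(0,'q') → N0(coor t3 [x])
[15] deliver 0→1 → ∅
[16] deliver 1→0 → ∅
[17] deliver 0→2 → N2(part t2 [x])
[18] deliver 2→0 → ∅
[19] recover(1) → N1(part t1 [-])
[20] timeout(0) → N0(coor t4 [x])
[21] deliver 1→2 → ∅
[22] crash(3) → N3(✗part t1 [x])
[23] propose(0,'p') → N0(coor t5 [x])

no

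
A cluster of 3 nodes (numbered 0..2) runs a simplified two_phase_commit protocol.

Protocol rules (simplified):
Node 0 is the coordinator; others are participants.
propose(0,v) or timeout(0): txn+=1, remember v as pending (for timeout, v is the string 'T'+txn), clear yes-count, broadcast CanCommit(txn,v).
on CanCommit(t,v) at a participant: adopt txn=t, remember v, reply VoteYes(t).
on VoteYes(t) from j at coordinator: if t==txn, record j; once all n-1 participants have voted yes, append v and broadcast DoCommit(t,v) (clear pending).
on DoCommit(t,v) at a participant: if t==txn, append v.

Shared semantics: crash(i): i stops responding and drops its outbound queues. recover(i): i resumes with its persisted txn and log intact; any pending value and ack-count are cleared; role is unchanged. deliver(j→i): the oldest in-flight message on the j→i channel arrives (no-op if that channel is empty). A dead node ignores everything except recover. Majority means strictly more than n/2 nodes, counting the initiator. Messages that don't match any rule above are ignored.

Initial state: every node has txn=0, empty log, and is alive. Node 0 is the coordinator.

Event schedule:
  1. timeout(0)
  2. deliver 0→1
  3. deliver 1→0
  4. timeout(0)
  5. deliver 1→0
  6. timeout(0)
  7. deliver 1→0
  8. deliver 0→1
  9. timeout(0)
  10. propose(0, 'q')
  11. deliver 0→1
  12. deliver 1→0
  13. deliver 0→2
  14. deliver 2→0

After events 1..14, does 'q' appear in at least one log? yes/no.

no

1. timeout(0):  <0:coor t1 ->
2. deliver 0→1:  <1:part t1 ->
3. deliver 1→0:  nop
4. timeout(0):  <0:coor t2 ->
5. deliver 1→0:  nop
6. timeout(0):  <0:coor t3 ->
7. deliver 1→0:  nop
8. deliver 0→1:  <1:part t2 ->
9. timeout(0):  <0:coor t4 ->
10. propose(0,'q'):  <0:coor t5 ->
11. deliver 0→1:  <1:part t3 ->
12. deliver 1→0:  nop
13. deliver 0→2:  <2:part t1 ->
14. deliver 2→0:  nop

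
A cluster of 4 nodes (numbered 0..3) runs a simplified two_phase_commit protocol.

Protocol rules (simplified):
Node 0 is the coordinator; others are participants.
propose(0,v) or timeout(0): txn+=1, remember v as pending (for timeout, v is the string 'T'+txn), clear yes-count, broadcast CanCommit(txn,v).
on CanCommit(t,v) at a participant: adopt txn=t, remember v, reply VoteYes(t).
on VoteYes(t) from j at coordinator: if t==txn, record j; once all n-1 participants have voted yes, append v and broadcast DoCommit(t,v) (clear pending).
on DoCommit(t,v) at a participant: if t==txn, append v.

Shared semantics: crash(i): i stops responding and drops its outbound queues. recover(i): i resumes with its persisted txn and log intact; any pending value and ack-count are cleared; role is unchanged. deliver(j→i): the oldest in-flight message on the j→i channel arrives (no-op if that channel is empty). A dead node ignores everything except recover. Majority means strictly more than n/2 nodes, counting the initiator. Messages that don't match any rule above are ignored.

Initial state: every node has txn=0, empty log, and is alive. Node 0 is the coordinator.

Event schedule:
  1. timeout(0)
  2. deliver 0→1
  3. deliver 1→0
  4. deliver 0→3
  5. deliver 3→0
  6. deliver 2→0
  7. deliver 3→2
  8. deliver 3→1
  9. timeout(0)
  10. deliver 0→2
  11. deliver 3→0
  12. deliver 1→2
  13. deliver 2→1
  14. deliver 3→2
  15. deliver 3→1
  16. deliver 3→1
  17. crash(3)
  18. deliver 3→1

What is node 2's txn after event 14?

1

[1] timeout(0) → N0(coor t1 [-])
[2] deliver 0→1 → N1(part t1 [-])
[3] deliver 1→0 → ∅
[4] deliver 0→3 → N3(part t1 [-])
[5] deliver 3→0 → ∅
[6] deliver 2→0 → ∅
[7] deliver 3→2 → ∅
[8] deliver 3→1 → ∅
[9] timeout(0) → N0(coor t2 [-])
[10] deliver 0→2 → N2(part t1 [-])
[11] deliver 3→0 → ∅
[12] deliver 1→2 → ∅
[13] deliver 2→1 → ∅
[14] deliver 3→2 → ∅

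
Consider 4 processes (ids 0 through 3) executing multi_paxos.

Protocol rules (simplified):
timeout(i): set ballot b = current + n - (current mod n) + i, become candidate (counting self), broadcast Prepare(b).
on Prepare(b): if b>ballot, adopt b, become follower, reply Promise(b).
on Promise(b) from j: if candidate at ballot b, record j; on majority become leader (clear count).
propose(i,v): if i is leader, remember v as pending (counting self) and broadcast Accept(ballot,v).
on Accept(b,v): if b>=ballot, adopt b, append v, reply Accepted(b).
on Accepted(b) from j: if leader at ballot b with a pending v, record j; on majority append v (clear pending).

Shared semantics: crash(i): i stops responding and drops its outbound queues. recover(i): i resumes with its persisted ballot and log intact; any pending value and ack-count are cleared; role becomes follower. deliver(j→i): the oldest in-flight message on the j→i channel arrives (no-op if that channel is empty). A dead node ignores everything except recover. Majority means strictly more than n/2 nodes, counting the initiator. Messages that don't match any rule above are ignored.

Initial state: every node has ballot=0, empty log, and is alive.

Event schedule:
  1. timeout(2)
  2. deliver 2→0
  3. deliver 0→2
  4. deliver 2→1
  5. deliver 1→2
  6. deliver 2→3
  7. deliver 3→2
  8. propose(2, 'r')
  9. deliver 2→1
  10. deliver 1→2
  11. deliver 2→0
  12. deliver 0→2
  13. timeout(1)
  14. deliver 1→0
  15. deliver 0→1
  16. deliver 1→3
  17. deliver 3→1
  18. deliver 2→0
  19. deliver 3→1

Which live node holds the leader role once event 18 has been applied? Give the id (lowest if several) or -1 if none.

1

step 1 timeout(2): 2={cand,b=6,log=-}
step 2 deliver 2→0: 0={foll,b=6,log=-}
step 3 deliver 0→2: —
step 4 deliver 2→1: 1={foll,b=6,log=-}
step 5 deliver 1→2: 2={lead,b=6,log=-}
step 6 deliver 2→3: 3={foll,b=6,log=-}
step 7 deliver 3→2: —
step 8 propose(2,'r'): —
step 9 deliver 2→1: 1={foll,b=6,log=r}
step 10 deliver 1→2: —
step 11 deliver 2→0: 0={foll,b=6,log=r}
step 12 deliver 0→2: 2={lead,b=6,log=r}
step 13 timeout(1): 1={cand,b=9,log=r}
step 14 deliver 1→0: 0={foll,b=9,log=r}
step 15 deliver 0→1: —
step 16 deliver 1→3: 3={foll,b=9,log=-}
step 17 deliver 3→1: 1={lead,b=9,log=r}
step 18 deliver 2→0: —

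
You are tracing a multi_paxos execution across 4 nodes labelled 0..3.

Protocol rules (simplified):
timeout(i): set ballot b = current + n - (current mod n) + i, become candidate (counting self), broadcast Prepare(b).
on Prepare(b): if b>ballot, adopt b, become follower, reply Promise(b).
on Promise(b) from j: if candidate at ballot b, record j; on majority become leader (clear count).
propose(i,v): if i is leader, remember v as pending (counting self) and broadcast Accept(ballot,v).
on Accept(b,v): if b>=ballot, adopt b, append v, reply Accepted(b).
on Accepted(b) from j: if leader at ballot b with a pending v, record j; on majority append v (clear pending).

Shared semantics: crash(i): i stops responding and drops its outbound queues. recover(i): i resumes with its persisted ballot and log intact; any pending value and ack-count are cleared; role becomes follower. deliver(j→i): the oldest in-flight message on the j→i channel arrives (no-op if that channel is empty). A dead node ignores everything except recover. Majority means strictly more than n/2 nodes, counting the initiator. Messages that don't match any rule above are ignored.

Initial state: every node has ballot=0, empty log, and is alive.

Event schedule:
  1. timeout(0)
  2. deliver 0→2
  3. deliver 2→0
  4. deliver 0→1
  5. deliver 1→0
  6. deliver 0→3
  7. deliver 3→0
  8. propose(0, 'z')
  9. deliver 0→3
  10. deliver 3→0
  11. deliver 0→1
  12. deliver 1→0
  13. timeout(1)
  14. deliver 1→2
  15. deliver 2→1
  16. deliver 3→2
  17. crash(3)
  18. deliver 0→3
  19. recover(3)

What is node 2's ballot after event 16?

1. timeout(0):  <0:cand b4 ->
2. deliver 0→2:  <2:foll b4 ->
3. deliver 2→0:  nop
4. deliver 0→1:  <1:foll b4 ->
5. deliver 1→0:  <0:lead b4 ->
6. deliver 0→3:  <3:foll b4 ->
7. deliver 3→0:  nop
8. propose(0,'z'):  nop
9. deliver 0→3:  <3:foll b4 z>
10. deliver 3→0:  nop
11. deliver 0→1:  <1:foll b4 z>
12. deliver 1→0:  <0:lead b4 z>
13. timeout(1):  <1:cand b9 z>
14. deliver 1→2:  <2:foll b9 ->
15. deliver 2→1:  nop
16. deliver 3→2:  nop

9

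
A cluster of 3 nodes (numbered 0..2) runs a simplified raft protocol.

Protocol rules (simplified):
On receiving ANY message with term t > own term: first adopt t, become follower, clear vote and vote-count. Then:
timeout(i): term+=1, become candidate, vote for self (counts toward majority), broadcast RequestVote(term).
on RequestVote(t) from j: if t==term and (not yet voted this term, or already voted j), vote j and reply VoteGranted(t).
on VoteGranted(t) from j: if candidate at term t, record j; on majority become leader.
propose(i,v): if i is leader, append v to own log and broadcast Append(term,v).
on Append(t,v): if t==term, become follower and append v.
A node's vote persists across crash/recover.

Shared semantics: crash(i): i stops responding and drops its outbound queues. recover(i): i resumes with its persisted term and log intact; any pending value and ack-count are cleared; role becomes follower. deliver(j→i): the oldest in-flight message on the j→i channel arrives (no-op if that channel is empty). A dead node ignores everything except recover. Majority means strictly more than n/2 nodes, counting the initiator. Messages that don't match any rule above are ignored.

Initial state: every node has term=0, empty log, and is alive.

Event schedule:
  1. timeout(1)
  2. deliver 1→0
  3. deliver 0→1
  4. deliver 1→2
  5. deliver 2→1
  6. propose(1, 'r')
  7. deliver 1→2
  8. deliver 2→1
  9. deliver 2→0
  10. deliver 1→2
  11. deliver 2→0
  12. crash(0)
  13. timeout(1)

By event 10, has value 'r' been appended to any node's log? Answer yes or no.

step 1 timeout(1): 1={cand,t=1,log=-}
step 2 deliver 1→0: 0={foll,t=1,log=-}
step 3 deliver 0→1: 1={lead,t=1,log=-}
step 4 deliver 1→2: 2={foll,t=1,log=-}
step 5 deliver 2→1: —
step 6 propose(1,'r'): 1={lead,t=1,log=r}
step 7 deliver 1→2: 2={foll,t=1,log=r}
step 8 deliver 2→1: —
step 9 deliver 2→0: —
step 10 deliver 1→2: —

yes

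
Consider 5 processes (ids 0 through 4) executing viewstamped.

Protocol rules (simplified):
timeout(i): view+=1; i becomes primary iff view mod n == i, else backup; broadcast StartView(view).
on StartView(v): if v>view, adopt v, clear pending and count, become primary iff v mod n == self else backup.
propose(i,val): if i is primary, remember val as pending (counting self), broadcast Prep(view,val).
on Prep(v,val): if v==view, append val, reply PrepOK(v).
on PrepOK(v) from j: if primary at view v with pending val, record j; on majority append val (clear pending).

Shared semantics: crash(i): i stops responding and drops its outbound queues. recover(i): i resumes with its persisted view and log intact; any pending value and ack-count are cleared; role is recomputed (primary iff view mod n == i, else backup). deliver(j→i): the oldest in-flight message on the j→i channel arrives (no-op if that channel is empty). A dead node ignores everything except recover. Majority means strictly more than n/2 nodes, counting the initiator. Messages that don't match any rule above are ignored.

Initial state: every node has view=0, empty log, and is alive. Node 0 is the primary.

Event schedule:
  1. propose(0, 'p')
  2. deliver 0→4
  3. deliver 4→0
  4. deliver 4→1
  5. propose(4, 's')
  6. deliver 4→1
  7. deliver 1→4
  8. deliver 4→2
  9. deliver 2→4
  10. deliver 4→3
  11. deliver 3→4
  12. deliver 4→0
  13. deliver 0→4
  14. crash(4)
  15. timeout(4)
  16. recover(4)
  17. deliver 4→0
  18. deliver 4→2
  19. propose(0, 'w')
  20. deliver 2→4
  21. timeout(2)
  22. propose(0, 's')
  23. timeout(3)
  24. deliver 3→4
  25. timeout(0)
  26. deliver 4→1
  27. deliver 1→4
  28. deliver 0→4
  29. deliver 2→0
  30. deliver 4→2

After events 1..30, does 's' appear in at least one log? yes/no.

no

step 1 propose(0,'p'): —
step 2 deliver 0→4: 4={back,v=0,log=p}
step 3 deliver 4→0: —
step 4 deliver 4→1: —
step 5 propose(4,'s'): —
step 6 deliver 4→1: —
step 7 deliver 1→4: —
step 8 deliver 4→2: —
step 9 deliver 2→4: —
step 10 deliver 4→3: —
step 11 deliver 3→4: —
step 12 deliver 4→0: —
step 13 deliver 0→4: —
step 14 crash(4): 4={✗back,v=0,log=p}
step 15 timeout(4): —
step 16 recover(4): 4={back,v=0,log=p}
step 17 deliver 4→0: —
step 18 deliver 4→2: —
step 19 propose(0,'w'): —
step 20 deliver 2→4: —
step 21 timeout(2): 2={back,v=1,log=-}
step 22 propose(0,'s'): —
step 23 timeout(3): 3={back,v=1,log=-}
step 24 deliver 3→4: 4={back,v=1,log=p}
step 25 timeout(0): 0={back,v=1,log=-}
step 26 deliver 4→1: —
step 27 deliver 1→4: —
step 28 deliver 0→4: —
step 29 deliver 2→0: —
step 30 deliver 4→2: —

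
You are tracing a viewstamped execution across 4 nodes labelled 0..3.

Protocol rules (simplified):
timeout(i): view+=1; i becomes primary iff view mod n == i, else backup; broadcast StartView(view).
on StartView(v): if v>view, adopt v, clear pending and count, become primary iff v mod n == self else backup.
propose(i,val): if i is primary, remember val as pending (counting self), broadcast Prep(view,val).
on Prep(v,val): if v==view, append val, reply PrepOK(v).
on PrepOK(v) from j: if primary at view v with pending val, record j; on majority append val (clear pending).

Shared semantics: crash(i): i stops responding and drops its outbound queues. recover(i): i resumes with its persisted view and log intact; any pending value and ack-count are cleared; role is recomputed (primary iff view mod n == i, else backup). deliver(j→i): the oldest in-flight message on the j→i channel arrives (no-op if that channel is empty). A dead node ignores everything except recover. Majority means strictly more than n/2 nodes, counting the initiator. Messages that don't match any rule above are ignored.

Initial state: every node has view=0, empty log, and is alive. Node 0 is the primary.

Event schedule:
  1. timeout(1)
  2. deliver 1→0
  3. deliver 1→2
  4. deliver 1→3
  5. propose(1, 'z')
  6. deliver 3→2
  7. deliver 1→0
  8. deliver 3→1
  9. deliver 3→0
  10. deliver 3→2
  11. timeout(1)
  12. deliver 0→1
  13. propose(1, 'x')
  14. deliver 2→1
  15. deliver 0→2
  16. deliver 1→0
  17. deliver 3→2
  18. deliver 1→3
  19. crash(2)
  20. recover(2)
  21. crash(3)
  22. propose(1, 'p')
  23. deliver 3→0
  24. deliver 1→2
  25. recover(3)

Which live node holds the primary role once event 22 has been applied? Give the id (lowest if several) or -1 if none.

-1

[1] timeout(1) → N1(prim v1 [-])
[2] deliver 1→0 → N0(back v1 [-])
[3] deliver 1→2 → N2(back v1 [-])
[4] deliver 1→3 → N3(back v1 [-])
[5] propose(1,'z') → ∅
[6] deliver 3→2 → ∅
[7] deliver 1→0 → N0(back v1 [z])
[8] deliver 3→1 → ∅
[9] deliver 3→0 → ∅
[10] deliver 3→2 → ∅
[11] timeout(1) → N1(back v2 [-])
[12] deliver 0→1 → ∅
[13] propose(1,'x') → ∅
[14] deliver 2→1 → ∅
[15] deliver 0→2 → ∅
[16] deliver 1→0 → N0(back v2 [z])
[17] deliver 3→2 → ∅
[18] deliver 1→3 → N3(back v1 [z])
[19] crash(2) → N2(✗back v1 [-])
[20] recover(2) → N2(back v1 [-])
[21] crash(3) → N3(✗back v1 [z])
[22] propose(1,'p') → ∅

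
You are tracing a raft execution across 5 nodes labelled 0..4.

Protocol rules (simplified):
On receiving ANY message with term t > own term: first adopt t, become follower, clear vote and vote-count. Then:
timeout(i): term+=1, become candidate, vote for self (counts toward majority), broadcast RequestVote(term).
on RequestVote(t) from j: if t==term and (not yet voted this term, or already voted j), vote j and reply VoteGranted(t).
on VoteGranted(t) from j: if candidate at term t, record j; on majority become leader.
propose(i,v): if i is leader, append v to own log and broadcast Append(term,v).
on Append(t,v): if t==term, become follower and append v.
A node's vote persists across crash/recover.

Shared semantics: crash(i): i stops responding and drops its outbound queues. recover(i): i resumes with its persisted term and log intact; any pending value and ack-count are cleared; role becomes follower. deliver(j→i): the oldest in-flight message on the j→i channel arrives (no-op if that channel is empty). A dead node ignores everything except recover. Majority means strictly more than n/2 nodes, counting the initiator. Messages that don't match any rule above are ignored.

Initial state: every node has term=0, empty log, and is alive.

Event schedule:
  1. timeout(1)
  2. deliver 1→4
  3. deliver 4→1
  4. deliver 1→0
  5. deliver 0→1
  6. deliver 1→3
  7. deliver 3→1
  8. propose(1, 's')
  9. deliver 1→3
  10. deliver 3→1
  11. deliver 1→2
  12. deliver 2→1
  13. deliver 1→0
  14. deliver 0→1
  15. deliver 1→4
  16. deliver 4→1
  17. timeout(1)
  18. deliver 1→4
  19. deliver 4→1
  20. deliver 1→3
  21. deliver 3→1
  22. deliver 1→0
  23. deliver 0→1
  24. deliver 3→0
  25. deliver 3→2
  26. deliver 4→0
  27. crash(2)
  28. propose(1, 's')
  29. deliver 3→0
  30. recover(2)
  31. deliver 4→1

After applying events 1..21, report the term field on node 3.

e1 timeout(1): 1[cand,t=1,-]
e2 deliver 1→4: 4[foll,t=1,-]
e3 deliver 4→1: ·
e4 deliver 1→0: 0[foll,t=1,-]
e5 deliver 0→1: 1[lead,t=1,-]
e6 deliver 1→3: 3[foll,t=1,-]
e7 deliver 3→1: ·
e8 propose(1,'s'): 1[lead,t=1,s]
e9 deliver 1→3: 3[foll,t=1,s]
e10 deliver 3→1: ·
e11 deliver 1→2: 2[foll,t=1,-]
e12 deliver 2→1: ·
e13 deliver 1→0: 0[foll,t=1,s]
e14 deliver 0→1: ·
e15 deliver 1→4: 4[foll,t=1,s]
e16 deliver 4→1: ·
e17 timeout(1): 1[cand,t=2,s]
e18 deliver 1→4: 4[foll,t=2,s]
e19 deliver 4→1: ·
e20 deliver 1→3: 3[foll,t=2,s]
e21 deliver 3→1: 1[lead,t=2,s]

2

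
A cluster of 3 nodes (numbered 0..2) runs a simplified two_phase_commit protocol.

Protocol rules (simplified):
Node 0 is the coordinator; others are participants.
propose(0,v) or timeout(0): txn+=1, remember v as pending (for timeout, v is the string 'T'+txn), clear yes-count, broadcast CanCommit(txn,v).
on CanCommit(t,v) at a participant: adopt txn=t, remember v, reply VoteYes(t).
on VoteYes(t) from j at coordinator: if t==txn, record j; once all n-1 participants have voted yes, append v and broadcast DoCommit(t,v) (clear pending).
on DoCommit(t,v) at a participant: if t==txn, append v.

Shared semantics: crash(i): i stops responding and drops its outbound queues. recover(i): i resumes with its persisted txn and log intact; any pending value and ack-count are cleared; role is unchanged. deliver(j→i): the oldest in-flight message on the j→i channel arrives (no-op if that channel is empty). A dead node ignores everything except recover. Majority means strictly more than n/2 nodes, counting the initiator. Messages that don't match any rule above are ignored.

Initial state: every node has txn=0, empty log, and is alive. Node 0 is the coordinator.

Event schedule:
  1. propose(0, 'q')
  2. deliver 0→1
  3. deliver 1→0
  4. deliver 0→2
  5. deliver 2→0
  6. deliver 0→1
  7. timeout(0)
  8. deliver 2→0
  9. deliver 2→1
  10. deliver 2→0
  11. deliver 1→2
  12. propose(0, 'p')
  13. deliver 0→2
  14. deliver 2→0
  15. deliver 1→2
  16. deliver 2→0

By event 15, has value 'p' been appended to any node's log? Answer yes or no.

e1 propose(0,'q'): 0[coor,t=1,-]
e2 deliver 0→1: 1[part,t=1,-]
e3 deliver 1→0: ·
e4 deliver 0→2: 2[part,t=1,-]
e5 deliver 2→0: 0[coor,t=1,q]
e6 deliver 0→1: 1[part,t=1,q]
e7 timeout(0): 0[coor,t=2,q]
e8 deliver 2→0: ·
e9 deliver 2→1: ·
e10 deliver 2→0: ·
e11 deliver 1→2: ·
e12 propose(0,'p'): 0[coor,t=3,q]
e13 deliver 0→2: 2[part,t=1,q]
e14 deliver 2→0: ·
e15 deliver 1→2: ·

no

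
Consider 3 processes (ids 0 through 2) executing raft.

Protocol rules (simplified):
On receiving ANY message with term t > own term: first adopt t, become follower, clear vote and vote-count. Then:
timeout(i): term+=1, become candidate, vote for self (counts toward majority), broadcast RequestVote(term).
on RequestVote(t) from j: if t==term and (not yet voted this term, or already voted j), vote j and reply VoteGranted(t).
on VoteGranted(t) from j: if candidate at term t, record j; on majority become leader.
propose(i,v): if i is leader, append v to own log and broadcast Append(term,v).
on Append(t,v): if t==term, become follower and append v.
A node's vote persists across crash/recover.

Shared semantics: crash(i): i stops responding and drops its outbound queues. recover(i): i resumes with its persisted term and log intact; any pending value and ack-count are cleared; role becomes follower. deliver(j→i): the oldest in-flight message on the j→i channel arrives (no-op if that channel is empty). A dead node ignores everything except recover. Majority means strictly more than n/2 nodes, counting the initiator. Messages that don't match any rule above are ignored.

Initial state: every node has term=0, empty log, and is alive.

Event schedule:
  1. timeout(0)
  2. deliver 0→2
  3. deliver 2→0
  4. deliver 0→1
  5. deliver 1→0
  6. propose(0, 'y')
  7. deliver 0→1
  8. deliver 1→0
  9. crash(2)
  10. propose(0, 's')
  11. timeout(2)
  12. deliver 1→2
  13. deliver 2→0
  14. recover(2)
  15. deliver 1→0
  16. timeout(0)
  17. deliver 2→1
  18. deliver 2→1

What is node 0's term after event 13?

after 1 — timeout(0): n0:cand/t1/[-]
after 2 — deliver 0→2: n2:foll/t1/[-]
after 3 — deliver 2→0: n0:lead/t1/[-]
after 4 — deliver 0→1: n1:foll/t1/[-]
after 5 — deliver 1→0: ·
after 6 — propose(0,'y'): n0:lead/t1/[y]
after 7 — deliver 0→1: n1:foll/t1/[y]
after 8 — deliver 1→0: ·
after 9 — crash(2): n2:✗foll/t1/[-]
after 10 — propose(0,'s'): n0:lead/t1/[y,s]
after 11 — timeout(2): ·
after 12 — deliver 1→2: ·
after 13 — deliver 2→0: ·

1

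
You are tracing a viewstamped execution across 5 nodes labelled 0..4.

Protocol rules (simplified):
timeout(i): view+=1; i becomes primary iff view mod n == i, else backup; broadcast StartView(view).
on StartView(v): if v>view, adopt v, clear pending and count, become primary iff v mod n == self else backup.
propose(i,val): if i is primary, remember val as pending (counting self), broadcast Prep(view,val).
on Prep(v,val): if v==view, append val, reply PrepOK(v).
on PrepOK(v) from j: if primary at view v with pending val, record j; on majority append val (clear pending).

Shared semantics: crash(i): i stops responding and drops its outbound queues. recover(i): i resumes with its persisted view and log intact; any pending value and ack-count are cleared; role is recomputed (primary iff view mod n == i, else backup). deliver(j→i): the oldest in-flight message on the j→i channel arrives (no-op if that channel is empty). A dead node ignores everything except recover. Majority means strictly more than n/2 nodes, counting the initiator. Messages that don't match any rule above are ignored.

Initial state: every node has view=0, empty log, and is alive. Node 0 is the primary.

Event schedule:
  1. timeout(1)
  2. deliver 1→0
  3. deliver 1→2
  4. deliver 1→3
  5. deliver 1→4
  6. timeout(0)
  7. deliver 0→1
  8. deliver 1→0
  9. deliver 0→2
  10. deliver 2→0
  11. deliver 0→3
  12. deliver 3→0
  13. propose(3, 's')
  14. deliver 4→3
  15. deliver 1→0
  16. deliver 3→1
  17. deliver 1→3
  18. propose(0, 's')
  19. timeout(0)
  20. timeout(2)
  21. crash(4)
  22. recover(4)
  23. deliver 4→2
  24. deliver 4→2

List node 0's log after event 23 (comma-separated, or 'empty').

e1 timeout(1): 1[prim,v=1,-]
e2 deliver 1→0: 0[back,v=1,-]
e3 deliver 1→2: 2[back,v=1,-]
e4 deliver 1→3: 3[back,v=1,-]
e5 deliver 1→4: 4[back,v=1,-]
e6 timeout(0): 0[back,v=2,-]
e7 deliver 0→1: 1[back,v=2,-]
e8 deliver 1→0: ·
e9 deliver 0→2: 2[prim,v=2,-]
e10 deliver 2→0: ·
e11 deliver 0→3: 3[back,v=2,-]
e12 deliver 3→0: ·
e13 propose(3,'s'): ·
e14 deliver 4→3: ·
e15 deliver 1→0: ·
e16 deliver 3→1: ·
e17 deliver 1→3: ·
e18 propose(0,'s'): ·
e19 timeout(0): 0[back,v=3,-]
e20 timeout(2): 2[back,v=3,-]
e21 crash(4): 4[✗back,v=1,-]
e22 recover(4): 4[back,v=1,-]
e23 deliver 4→2: ·

empty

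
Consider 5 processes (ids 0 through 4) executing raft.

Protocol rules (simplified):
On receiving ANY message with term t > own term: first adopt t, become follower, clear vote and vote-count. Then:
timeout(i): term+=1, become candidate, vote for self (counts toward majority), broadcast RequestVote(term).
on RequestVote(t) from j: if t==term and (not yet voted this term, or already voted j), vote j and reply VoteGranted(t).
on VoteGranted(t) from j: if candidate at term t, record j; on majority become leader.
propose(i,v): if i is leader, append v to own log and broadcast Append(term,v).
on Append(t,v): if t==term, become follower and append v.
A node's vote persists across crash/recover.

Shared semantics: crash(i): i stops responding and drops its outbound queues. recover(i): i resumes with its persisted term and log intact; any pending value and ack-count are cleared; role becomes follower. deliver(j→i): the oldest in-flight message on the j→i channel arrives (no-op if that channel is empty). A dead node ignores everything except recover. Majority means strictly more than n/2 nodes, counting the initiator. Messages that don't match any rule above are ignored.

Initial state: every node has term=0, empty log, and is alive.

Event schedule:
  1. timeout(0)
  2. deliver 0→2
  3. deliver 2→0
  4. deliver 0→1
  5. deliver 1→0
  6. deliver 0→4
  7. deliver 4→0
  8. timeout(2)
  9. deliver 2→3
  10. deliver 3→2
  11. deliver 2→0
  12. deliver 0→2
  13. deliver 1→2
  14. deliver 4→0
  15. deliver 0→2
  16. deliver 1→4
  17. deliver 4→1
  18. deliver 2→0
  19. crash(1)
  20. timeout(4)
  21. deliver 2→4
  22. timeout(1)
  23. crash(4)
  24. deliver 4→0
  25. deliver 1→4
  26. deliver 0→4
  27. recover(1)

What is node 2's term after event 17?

after 1 — timeout(0): n0:cand/t1/[-]
after 2 — deliver 0→2: n2:foll/t1/[-]
after 3 — deliver 2→0: ·
after 4 — deliver 0→1: n1:foll/t1/[-]
after 5 — deliver 1→0: n0:lead/t1/[-]
after 6 — deliver 0→4: n4:foll/t1/[-]
after 7 — deliver 4→0: ·
after 8 — timeout(2): n2:cand/t2/[-]
after 9 — deliver 2→3: n3:foll/t2/[-]
after 10 — deliver 3→2: ·
after 11 — deliver 2→0: n0:foll/t2/[-]
after 12 — deliver 0→2: n2:lead/t2/[-]
after 13 — deliver 1→2: ·
after 14 — deliver 4→0: ·
after 15 — deliver 0→2: ·
after 16 — deliver 1→4: ·
after 17 — deliver 4→1: ·

2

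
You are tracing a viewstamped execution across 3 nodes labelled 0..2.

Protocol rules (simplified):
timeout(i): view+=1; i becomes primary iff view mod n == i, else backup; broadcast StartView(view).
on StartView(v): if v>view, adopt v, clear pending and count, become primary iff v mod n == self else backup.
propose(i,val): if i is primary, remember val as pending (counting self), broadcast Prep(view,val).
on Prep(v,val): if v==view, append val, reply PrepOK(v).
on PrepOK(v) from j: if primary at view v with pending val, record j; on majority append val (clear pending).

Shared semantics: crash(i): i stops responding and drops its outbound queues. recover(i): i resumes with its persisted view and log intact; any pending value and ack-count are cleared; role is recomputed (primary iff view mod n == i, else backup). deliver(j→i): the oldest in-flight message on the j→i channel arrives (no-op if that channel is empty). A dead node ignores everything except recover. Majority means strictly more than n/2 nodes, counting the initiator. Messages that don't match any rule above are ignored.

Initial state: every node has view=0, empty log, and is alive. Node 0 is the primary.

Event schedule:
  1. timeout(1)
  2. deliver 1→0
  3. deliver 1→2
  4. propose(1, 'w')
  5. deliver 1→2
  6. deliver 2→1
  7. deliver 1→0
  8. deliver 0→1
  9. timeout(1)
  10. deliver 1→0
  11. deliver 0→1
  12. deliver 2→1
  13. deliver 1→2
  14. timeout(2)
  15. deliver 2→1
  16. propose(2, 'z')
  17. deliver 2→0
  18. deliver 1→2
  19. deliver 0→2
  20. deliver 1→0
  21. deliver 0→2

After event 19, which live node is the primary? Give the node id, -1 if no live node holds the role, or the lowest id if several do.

[1] timeout(1) → N1(prim v1 [-])
[2] deliver 1→0 → N0(back v1 [-])
[3] deliver 1→2 → N2(back v1 [-])
[4] propose(1,'w') → ∅
[5] deliver 1→2 → N2(back v1 [w])
[6] deliver 2→1 → N1(prim v1 [w])
[7] deliver 1→0 → N0(back v1 [w])
[8] deliver 0→1 → ∅
[9] timeout(1) → N1(back v2 [w])
[10] deliver 1→0 → N0(back v2 [w])
[11] deliver 0→1 → ∅
[12] deliver 2→1 → ∅
[13] deliver 1→2 → N2(prim v2 [w])
[14] timeout(2) → N2(back v3 [w])
[15] deliver 2→1 → N1(back v3 [w])
[16] propose(2,'z') → ∅
[17] deliver 2→0 → N0(prim v3 [w])
[18] deliver 1→2 → ∅
[19] deliver 0→2 → ∅

0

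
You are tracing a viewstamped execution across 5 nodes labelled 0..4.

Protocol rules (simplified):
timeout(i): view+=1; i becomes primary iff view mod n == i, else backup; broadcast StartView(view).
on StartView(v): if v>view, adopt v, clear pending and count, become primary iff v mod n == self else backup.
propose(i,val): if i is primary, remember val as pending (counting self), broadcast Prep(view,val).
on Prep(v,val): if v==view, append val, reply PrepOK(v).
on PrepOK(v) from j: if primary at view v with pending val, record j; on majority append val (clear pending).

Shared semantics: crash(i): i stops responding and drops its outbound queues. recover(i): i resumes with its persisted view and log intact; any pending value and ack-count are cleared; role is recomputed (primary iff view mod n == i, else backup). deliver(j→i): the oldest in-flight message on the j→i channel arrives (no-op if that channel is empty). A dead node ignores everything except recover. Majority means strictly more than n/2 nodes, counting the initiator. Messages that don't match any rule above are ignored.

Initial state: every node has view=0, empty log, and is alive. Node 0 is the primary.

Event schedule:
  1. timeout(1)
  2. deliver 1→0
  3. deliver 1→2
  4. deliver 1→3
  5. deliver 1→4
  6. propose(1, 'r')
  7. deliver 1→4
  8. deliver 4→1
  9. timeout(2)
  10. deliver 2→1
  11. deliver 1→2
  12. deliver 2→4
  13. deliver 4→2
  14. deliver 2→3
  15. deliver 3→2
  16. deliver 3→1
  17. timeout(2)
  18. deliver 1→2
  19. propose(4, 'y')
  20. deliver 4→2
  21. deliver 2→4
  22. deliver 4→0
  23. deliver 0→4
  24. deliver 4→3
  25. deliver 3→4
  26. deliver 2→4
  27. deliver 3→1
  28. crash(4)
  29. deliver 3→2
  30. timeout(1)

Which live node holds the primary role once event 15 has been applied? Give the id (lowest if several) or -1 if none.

2

after 1 — timeout(1): n1:prim/v1/[-]
after 2 — deliver 1→0: n0:back/v1/[-]
after 3 — deliver 1→2: n2:back/v1/[-]
after 4 — deliver 1→3: n3:back/v1/[-]
after 5 — deliver 1→4: n4:back/v1/[-]
after 6 — propose(1,'r'): ·
after 7 — deliver 1→4: n4:back/v1/[r]
after 8 — deliver 4→1: ·
after 9 — timeout(2): n2:prim/v2/[-]
after 10 — deliver 2→1: n1:back/v2/[-]
after 11 — deliver 1→2: ·
after 12 — deliver 2→4: n4:back/v2/[r]
after 13 — deliver 4→2: ·
after 14 — deliver 2→3: n3:back/v2/[-]
after 15 — deliver 3→2: ·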